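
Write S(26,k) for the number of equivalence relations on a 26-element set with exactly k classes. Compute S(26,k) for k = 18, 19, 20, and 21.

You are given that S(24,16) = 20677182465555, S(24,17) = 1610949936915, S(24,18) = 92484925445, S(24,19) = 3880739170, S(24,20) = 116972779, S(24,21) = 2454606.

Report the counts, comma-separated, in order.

row 25: T[25][17]=17·1610949936915+20677182465555=48063331393110  T[25][18]=18·92484925445+1610949936915=3275678594925  T[25][19]=19·3880739170+92484925445=166218969675  T[25][20]=20·116972779+3880739170=6220194750  T[25][21]=21·2454606+116972779=168519505
row 26: T[26][18]=18·3275678594925+48063331393110=107025546101760  T[26][19]=19·166218969675+3275678594925=6433839018750  T[26][20]=20·6220194750+166218969675=290622864675  T[26][21]=21·168519505+6220194750=9759104355
Read S(26,18) = 107025546101760, S(26,19) = 6433839018750, S(26,20) = 290622864675, S(26,21) = 9759104355.

107025546101760, 6433839018750, 290622864675, 9759104355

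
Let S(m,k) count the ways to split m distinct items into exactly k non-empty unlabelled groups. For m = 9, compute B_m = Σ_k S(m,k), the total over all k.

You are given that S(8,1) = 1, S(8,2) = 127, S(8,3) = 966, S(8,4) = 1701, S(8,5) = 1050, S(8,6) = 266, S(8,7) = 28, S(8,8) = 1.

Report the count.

r9: T_9,1=1×1+0=1; T_9,2=2×127+1=255; T_9,3=3×966+127=3025; T_9,4=4×1701+966=7770; T_9,5=5×1050+1701=6951; T_9,6=6×266+1050=2646; T_9,7=7×28+266=462; T_9,8=8×1+28=36; T_9,9=9×0+1=1
B_9 = ΣS(9,k) = 1+255+3025+7770+6951+2646+462+36+1 = 21147

21147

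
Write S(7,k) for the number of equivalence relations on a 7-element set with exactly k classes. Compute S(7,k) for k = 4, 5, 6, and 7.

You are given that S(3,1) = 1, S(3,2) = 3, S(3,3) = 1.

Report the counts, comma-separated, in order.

r4: T_4,1=1×1+0=1; T_4,2=2×3+1=7; T_4,3=3×1+3=6; T_4,4=4×0+1=1
r5: T_5,2=2×7+1=15; T_5,3=3×6+7=25; T_5,4=4×1+6=10; T_5,5=5×0+1=1
r6: T_6,3=3×25+15=90; T_6,4=4×10+25=65; T_6,5=5×1+10=15; T_6,6=6×0+1=1
r7: T_7,4=4×65+90=350; T_7,5=5×15+65=140; T_7,6=6×1+15=21; T_7,7=7×0+1=1
Read S(7,4) = 350, S(7,5) = 140, S(7,6) = 21, S(7,7) = 1.

350, 140, 21, 1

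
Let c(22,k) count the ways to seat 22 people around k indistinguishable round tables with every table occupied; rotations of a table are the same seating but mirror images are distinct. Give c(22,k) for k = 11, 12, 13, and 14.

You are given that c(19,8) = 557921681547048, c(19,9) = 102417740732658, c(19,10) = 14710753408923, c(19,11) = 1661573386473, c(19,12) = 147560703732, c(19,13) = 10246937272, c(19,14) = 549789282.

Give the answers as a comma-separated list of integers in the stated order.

37600535086859745, 4154823851430525, 373100999802531, 27188611869881

@20  (20,9):102417740732658·19+557921681547048→2503858755467550, (20,10):14710753408923·19+102417740732658→381922055502195, (20,11):1661573386473·19+14710753408923→46280647751910, (20,12):147560703732·19+1661573386473→4465226757381, (20,13):10246937272·19+147560703732→342252511900, (20,14):549789282·19+10246937272→20692933630
@21  (21,10):381922055502195·20+2503858755467550→10142299865511450, (21,11):46280647751910·20+381922055502195→1307535010540395, (21,12):4465226757381·20+46280647751910→135585182899530, (21,13):342252511900·20+4465226757381→11310276995381, (21,14):20692933630·20+342252511900→756111184500
@22  (22,11):1307535010540395·21+10142299865511450→37600535086859745, (22,12):135585182899530·21+1307535010540395→4154823851430525, (22,13):11310276995381·21+135585182899530→373100999802531, (22,14):756111184500·21+11310276995381→27188611869881
Read c(22,11) = 37600535086859745, c(22,12) = 4154823851430525, c(22,13) = 373100999802531, c(22,14) = 27188611869881.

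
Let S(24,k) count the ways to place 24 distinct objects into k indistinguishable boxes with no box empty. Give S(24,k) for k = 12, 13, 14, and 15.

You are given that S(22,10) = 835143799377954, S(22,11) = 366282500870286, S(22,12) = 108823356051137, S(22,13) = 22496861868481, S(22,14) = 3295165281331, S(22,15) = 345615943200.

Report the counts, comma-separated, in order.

i=23: T(23,11)=835143799377954+11·366282500870286=4864251308951100 | T(23,12)=366282500870286+12·108823356051137=1672162773483930 | T(23,13)=108823356051137+13·22496861868481=401282560341390 | T(23,14)=22496861868481+14·3295165281331=68629175807115 | T(23,15)=3295165281331+15·345615943200=8479404429331
i=24: T(24,12)=4864251308951100+12·1672162773483930=24930204590758260 | T(24,13)=1672162773483930+13·401282560341390=6888836057922000 | T(24,14)=401282560341390+14·68629175807115=1362091021641000 | T(24,15)=68629175807115+15·8479404429331=195820242247080
Read S(24,12) = 24930204590758260, S(24,13) = 6888836057922000, S(24,14) = 1362091021641000, S(24,15) = 195820242247080.

24930204590758260, 6888836057922000, 1362091021641000, 195820242247080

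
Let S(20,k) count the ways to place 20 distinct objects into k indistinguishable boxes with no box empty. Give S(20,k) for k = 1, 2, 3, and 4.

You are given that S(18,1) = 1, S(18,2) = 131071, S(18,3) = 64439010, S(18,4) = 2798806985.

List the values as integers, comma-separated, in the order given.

i=19: T(19,1)=0+1·1=1 | T(19,2)=1+2·131071=262143 | T(19,3)=131071+3·64439010=193448101 | T(19,4)=64439010+4·2798806985=11259666950
i=20: T(20,1)=0+1·1=1 | T(20,2)=1+2·262143=524287 | T(20,3)=262143+3·193448101=580606446 | T(20,4)=193448101+4·11259666950=45232115901
Read S(20,1) = 1, S(20,2) = 524287, S(20,3) = 580606446, S(20,4) = 45232115901.

1, 524287, 580606446, 45232115901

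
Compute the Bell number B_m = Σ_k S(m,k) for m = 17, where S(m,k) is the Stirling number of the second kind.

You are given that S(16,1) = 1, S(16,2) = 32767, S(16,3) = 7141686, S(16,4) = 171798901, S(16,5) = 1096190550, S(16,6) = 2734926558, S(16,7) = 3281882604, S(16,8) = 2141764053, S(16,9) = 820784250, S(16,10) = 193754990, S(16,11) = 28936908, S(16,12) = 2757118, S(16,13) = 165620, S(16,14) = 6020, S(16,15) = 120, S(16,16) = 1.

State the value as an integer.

@17  (17,1):1·1+0→1, (17,2):32767·2+1→65535, (17,3):7141686·3+32767→21457825, (17,4):171798901·4+7141686→694337290, (17,5):1096190550·5+171798901→5652751651, (17,6):2734926558·6+1096190550→17505749898, (17,7):3281882604·7+2734926558→25708104786, (17,8):2141764053·8+3281882604→20415995028, (17,9):820784250·9+2141764053→9528822303, (17,10):193754990·10+820784250→2758334150, (17,11):28936908·11+193754990→512060978, (17,12):2757118·12+28936908→62022324, (17,13):165620·13+2757118→4910178, (17,14):6020·14+165620→249900, (17,15):120·15+6020→7820, (17,16):1·16+120→136, (17,17):0·17+1→1
B_17 = ΣS(17,k) = 1+65535+21457825+694337290+5652751651+17505749898+25708104786+20415995028+9528822303+2758334150+512060978+62022324+4910178+249900+7820+136+1 = 82864869804

82864869804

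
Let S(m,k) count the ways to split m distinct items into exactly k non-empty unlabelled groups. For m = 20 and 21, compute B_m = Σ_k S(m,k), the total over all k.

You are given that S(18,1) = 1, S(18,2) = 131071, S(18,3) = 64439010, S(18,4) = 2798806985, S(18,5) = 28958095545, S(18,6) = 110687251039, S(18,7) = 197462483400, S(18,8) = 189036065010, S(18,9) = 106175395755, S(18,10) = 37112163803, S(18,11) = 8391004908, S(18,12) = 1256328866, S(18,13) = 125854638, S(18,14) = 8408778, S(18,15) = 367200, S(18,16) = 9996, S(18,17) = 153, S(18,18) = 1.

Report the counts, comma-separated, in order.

51724158235372, 474869816156751

r19: T_19,1=1×1+0=1; T_19,2=2×131071+1=262143; T_19,3=3×64439010+131071=193448101; T_19,4=4×2798806985+64439010=11259666950; T_19,5=5×28958095545+2798806985=147589284710; T_19,6=6×110687251039+28958095545=693081601779; T_19,7=7×197462483400+110687251039=1492924634839; T_19,8=8×189036065010+197462483400=1709751003480; T_19,9=9×106175395755+189036065010=1144614626805; T_19,10=10×37112163803+106175395755=477297033785; T_19,11=11×8391004908+37112163803=129413217791; T_19,12=12×1256328866+8391004908=23466951300; T_19,13=13×125854638+1256328866=2892439160; T_19,14=14×8408778+125854638=243577530; T_19,15=15×367200+8408778=13916778; T_19,16=16×9996+367200=527136; T_19,17=17×153+9996=12597; T_19,18=18×1+153=171; T_19,19=19×0+1=1
r20: T_20,1=1×1+0=1; T_20,2=2×262143+1=524287; T_20,3=3×193448101+262143=580606446; T_20,4=4×11259666950+193448101=45232115901; T_20,5=5×147589284710+11259666950=749206090500; T_20,6=6×693081601779+147589284710=4306078895384; T_20,7=7×1492924634839+693081601779=11143554045652; T_20,8=8×1709751003480+1492924634839=15170932662679; T_20,9=9×1144614626805+1709751003480=12011282644725; T_20,10=10×477297033785+1144614626805=5917584964655; T_20,11=11×129413217791+477297033785=1900842429486; T_20,12=12×23466951300+129413217791=411016633391; T_20,13=13×2892439160+23466951300=61068660380; T_20,14=14×243577530+2892439160=6302524580; T_20,15=15×13916778+243577530=452329200; T_20,16=16×527136+13916778=22350954; T_20,17=17×12597+527136=741285; T_20,18=18×171+12597=15675; T_20,19=19×1+171=190; T_20,20=20×0+1=1
r21: T_21,1=1×1+0=1; T_21,2=2×524287+1=1048575; T_21,3=3×580606446+524287=1742343625; T_21,4=4×45232115901+580606446=181509070050; T_21,5=5×749206090500+45232115901=3791262568401; T_21,6=6×4306078895384+749206090500=26585679462804; T_21,7=7×11143554045652+4306078895384=82310957214948; T_21,8=8×15170932662679+11143554045652=132511015347084; T_21,9=9×12011282644725+15170932662679=123272476465204; T_21,10=10×5917584964655+12011282644725=71187132291275; T_21,11=11×1900842429486+5917584964655=26826851689001; T_21,12=12×411016633391+1900842429486=6833042030178; T_21,13=13×61068660380+411016633391=1204909218331; T_21,14=14×6302524580+61068660380=149304004500; T_21,15=15×452329200+6302524580=13087462580; T_21,16=16×22350954+452329200=809944464; T_21,17=17×741285+22350954=34952799; T_21,18=18×15675+741285=1023435; T_21,19=19×190+15675=19285; T_21,20=20×1+190=210; T_21,21=21×0+1=1
B_20 = ΣS(20,k) = 1+524287+580606446+45232115901+749206090500+4306078895384+11143554045652+15170932662679+12011282644725+5917584964655+1900842429486+411016633391+61068660380+6302524580+452329200+22350954+741285+15675+190+1 = 51724158235372
B_21 = ΣS(21,k) = 1+1048575+1742343625+181509070050+3791262568401+26585679462804+82310957214948+132511015347084+123272476465204+71187132291275+26826851689001+6833042030178+1204909218331+149304004500+13087462580+809944464+34952799+1023435+19285+210+1 = 474869816156751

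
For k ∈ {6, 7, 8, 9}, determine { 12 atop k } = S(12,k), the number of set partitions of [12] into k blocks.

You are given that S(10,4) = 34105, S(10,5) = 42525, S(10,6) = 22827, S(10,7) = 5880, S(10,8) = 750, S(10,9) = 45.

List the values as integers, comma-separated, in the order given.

@11  (11,5):42525·5+34105→246730, (11,6):22827·6+42525→179487, (11,7):5880·7+22827→63987, (11,8):750·8+5880→11880, (11,9):45·9+750→1155
@12  (12,6):179487·6+246730→1323652, (12,7):63987·7+179487→627396, (12,8):11880·8+63987→159027, (12,9):1155·9+11880→22275
Read S(12,6) = 1323652, S(12,7) = 627396, S(12,8) = 159027, S(12,9) = 22275.

1323652, 627396, 159027, 22275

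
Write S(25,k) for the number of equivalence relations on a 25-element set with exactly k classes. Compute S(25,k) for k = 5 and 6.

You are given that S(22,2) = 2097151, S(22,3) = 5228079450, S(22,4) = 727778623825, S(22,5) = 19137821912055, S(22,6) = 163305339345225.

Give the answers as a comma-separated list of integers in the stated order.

@23  (23,3):5228079450·3+2097151→15686335501, (23,4):727778623825·4+5228079450→2916342574750, (23,5):19137821912055·5+727778623825→96416888184100, (23,6):163305339345225·6+19137821912055→998969857983405
@24  (24,4):2916342574750·4+15686335501→11681056634501, (24,5):96416888184100·5+2916342574750→485000783495250, (24,6):998969857983405·6+96416888184100→6090236036084530
@25  (25,5):485000783495250·5+11681056634501→2436684974110751, (25,6):6090236036084530·6+485000783495250→37026417000002430
Read S(25,5) = 2436684974110751, S(25,6) = 37026417000002430.

2436684974110751, 37026417000002430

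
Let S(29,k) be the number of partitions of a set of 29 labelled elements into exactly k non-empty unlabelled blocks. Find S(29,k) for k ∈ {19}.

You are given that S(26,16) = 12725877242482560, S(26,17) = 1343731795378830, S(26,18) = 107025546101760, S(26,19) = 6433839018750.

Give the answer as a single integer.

@27  (27,17):1343731795378830·17+12725877242482560→35569317763922670, (27,18):107025546101760·18+1343731795378830→3270191625210510, (27,19):6433839018750·19+107025546101760→229268487458010
@28  (28,18):3270191625210510·18+35569317763922670→94432767017711850, (28,19):229268487458010·19+3270191625210510→7626292886912700
@29  (29,19):7626292886912700·19+94432767017711850→239332331869053150
Read S(29,19) = 239332331869053150.

239332331869053150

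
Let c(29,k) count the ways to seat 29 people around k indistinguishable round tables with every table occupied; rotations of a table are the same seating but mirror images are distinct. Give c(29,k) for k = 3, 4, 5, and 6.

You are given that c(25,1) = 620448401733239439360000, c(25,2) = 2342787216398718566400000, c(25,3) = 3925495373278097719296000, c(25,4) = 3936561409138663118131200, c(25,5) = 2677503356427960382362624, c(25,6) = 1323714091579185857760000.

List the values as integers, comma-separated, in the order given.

2105684281550279072336117760000, 2236045380156380112643362816000, 1625014498326371300452283596800, 866422974395414742142363398144

[26] T[26,1]:25*620448401733239439360000+0=15511210043330985984000000 · T[26,2]:25*2342787216398718566400000+620448401733239439360000=59190128811701203599360000 · T[26,3]:25*3925495373278097719296000+2342787216398718566400000=100480171548351161548800000 · T[26,4]:25*3936561409138663118131200+3925495373278097719296000=102339530601744675672576000 · T[26,5]:25*2677503356427960382362624+3936561409138663118131200=70874145319837672677196800 · T[26,6]:25*1323714091579185857760000+2677503356427960382362624=35770355645907606826362624
[27] T[27,1]:26*15511210043330985984000000+0=403291461126605635584000000 · T[27,2]:26*59190128811701203599360000+15511210043330985984000000=1554454559147562279567360000 · T[27,3]:26*100480171548351161548800000+59190128811701203599360000=2671674589068831403868160000 · T[27,4]:26*102339530601744675672576000+100480171548351161548800000=2761307967193712729035776000 · T[27,5]:26*70874145319837672677196800+102339530601744675672576000=1945067308917524165279692800 · T[27,6]:26*35770355645907606826362624+70874145319837672677196800=1000903392113435450162625024
[28] T[28,2]:27*1554454559147562279567360000+403291461126605635584000000=42373564558110787183902720000 · T[28,3]:27*2671674589068831403868160000+1554454559147562279567360000=73689668464006010184007680000 · T[28,4]:27*2761307967193712729035776000+2671674589068831403868160000=77226989703299075087834112000 · T[28,5]:27*1945067308917524165279692800+2761307967193712729035776000=55278125307966865191587481600 · T[28,6]:27*1000903392113435450162625024+1945067308917524165279692800=28969458895980281319670568448
[29] T[29,3]:28*73689668464006010184007680000+42373564558110787183902720000=2105684281550279072336117760000 · T[29,4]:28*77226989703299075087834112000+73689668464006010184007680000=2236045380156380112643362816000 · T[29,5]:28*55278125307966865191587481600+77226989703299075087834112000=1625014498326371300452283596800 · T[29,6]:28*28969458895980281319670568448+55278125307966865191587481600=866422974395414742142363398144
Read c(29,3) = 2105684281550279072336117760000, c(29,4) = 2236045380156380112643362816000, c(29,5) = 1625014498326371300452283596800, c(29,6) = 866422974395414742142363398144.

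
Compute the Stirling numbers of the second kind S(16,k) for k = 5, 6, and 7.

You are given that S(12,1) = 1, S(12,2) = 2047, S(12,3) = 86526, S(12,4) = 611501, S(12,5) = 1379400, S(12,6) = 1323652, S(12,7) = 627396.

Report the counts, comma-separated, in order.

1096190550, 2734926558, 3281882604

row 13: T[13][2]=2·2047+1=4095  T[13][3]=3·86526+2047=261625  T[13][4]=4·611501+86526=2532530  T[13][5]=5·1379400+611501=7508501  T[13][6]=6·1323652+1379400=9321312  T[13][7]=7·627396+1323652=5715424
row 14: T[14][3]=3·261625+4095=788970  T[14][4]=4·2532530+261625=10391745  T[14][5]=5·7508501+2532530=40075035  T[14][6]=6·9321312+7508501=63436373  T[14][7]=7·5715424+9321312=49329280
row 15: T[15][4]=4·10391745+788970=42355950  T[15][5]=5·40075035+10391745=210766920  T[15][6]=6·63436373+40075035=420693273  T[15][7]=7·49329280+63436373=408741333
row 16: T[16][5]=5·210766920+42355950=1096190550  T[16][6]=6·420693273+210766920=2734926558  T[16][7]=7·408741333+420693273=3281882604
Read S(16,5) = 1096190550, S(16,6) = 2734926558, S(16,7) = 3281882604.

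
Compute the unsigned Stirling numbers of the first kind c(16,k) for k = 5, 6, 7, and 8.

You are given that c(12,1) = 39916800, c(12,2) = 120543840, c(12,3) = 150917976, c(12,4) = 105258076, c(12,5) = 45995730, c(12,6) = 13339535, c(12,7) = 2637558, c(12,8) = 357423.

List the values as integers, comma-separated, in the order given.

[13] T[13,2]:12*120543840+39916800=1486442880 · T[13,3]:12*150917976+120543840=1931559552 · T[13,4]:12*105258076+150917976=1414014888 · T[13,5]:12*45995730+105258076=657206836 · T[13,6]:12*13339535+45995730=206070150 · T[13,7]:12*2637558+13339535=44990231 · T[13,8]:12*357423+2637558=6926634
[14] T[14,3]:13*1931559552+1486442880=26596717056 · T[14,4]:13*1414014888+1931559552=20313753096 · T[14,5]:13*657206836+1414014888=9957703756 · T[14,6]:13*206070150+657206836=3336118786 · T[14,7]:13*44990231+206070150=790943153 · T[14,8]:13*6926634+44990231=135036473
[15] T[15,4]:14*20313753096+26596717056=310989260400 · T[15,5]:14*9957703756+20313753096=159721605680 · T[15,6]:14*3336118786+9957703756=56663366760 · T[15,7]:14*790943153+3336118786=14409322928 · T[15,8]:14*135036473+790943153=2681453775
[16] T[16,5]:15*159721605680+310989260400=2706813345600 · T[16,6]:15*56663366760+159721605680=1009672107080 · T[16,7]:15*14409322928+56663366760=272803210680 · T[16,8]:15*2681453775+14409322928=54631129553
Read c(16,5) = 2706813345600, c(16,6) = 1009672107080, c(16,7) = 272803210680, c(16,8) = 54631129553.

2706813345600, 1009672107080, 272803210680, 54631129553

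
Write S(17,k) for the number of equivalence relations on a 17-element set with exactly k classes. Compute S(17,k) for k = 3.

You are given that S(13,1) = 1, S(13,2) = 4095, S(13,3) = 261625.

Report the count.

21457825

[14] T[14,1]:1*1+0=1 · T[14,2]:2*4095+1=8191 · T[14,3]:3*261625+4095=788970
[15] T[15,1]:1*1+0=1 · T[15,2]:2*8191+1=16383 · T[15,3]:3*788970+8191=2375101
[16] T[16,2]:2*16383+1=32767 · T[16,3]:3*2375101+16383=7141686
[17] T[17,3]:3*7141686+32767=21457825
Read S(17,3) = 21457825.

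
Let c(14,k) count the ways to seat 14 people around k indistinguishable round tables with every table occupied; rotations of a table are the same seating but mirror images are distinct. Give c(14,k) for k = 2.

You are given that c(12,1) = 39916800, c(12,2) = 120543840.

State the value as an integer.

@13  (13,1):39916800·12+0→479001600, (13,2):120543840·12+39916800→1486442880
@14  (14,2):1486442880·13+479001600→19802759040
Read c(14,2) = 19802759040.

19802759040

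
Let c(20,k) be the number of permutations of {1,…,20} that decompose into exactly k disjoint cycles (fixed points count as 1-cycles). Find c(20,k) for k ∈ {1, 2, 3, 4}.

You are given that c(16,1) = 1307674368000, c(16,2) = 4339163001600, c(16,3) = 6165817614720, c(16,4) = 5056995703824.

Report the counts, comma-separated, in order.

row 17: T[17][1]=16·1307674368000+0=20922789888000  T[17][2]=16·4339163001600+1307674368000=70734282393600  T[17][3]=16·6165817614720+4339163001600=102992244837120  T[17][4]=16·5056995703824+6165817614720=87077748875904
row 18: T[18][1]=17·20922789888000+0=355687428096000  T[18][2]=17·70734282393600+20922789888000=1223405590579200  T[18][3]=17·102992244837120+70734282393600=1821602444624640  T[18][4]=17·87077748875904+102992244837120=1583313975727488
row 19: T[19][1]=18·355687428096000+0=6402373705728000  T[19][2]=18·1223405590579200+355687428096000=22376988058521600  T[19][3]=18·1821602444624640+1223405590579200=34012249593822720  T[19][4]=18·1583313975727488+1821602444624640=30321254007719424
row 20: T[20][1]=19·6402373705728000+0=121645100408832000  T[20][2]=19·22376988058521600+6402373705728000=431565146817638400  T[20][3]=19·34012249593822720+22376988058521600=668609730341153280  T[20][4]=19·30321254007719424+34012249593822720=610116075740491776
Read c(20,1) = 121645100408832000, c(20,2) = 431565146817638400, c(20,3) = 668609730341153280, c(20,4) = 610116075740491776.

121645100408832000, 431565146817638400, 668609730341153280, 610116075740491776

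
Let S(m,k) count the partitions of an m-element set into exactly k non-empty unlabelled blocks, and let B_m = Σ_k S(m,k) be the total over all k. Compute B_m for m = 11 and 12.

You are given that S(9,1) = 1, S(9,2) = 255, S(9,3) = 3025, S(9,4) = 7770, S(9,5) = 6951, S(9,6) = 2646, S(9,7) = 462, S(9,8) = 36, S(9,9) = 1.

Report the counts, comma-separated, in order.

[10] T[10,1]:1*1+0=1 · T[10,2]:2*255+1=511 · T[10,3]:3*3025+255=9330 · T[10,4]:4*7770+3025=34105 · T[10,5]:5*6951+7770=42525 · T[10,6]:6*2646+6951=22827 · T[10,7]:7*462+2646=5880 · T[10,8]:8*36+462=750 · T[10,9]:9*1+36=45 · T[10,10]:10*0+1=1
[11] T[11,1]:1*1+0=1 · T[11,2]:2*511+1=1023 · T[11,3]:3*9330+511=28501 · T[11,4]:4*34105+9330=145750 · T[11,5]:5*42525+34105=246730 · T[11,6]:6*22827+42525=179487 · T[11,7]:7*5880+22827=63987 · T[11,8]:8*750+5880=11880 · T[11,9]:9*45+750=1155 · T[11,10]:10*1+45=55 · T[11,11]:11*0+1=1
[12] T[12,1]:1*1+0=1 · T[12,2]:2*1023+1=2047 · T[12,3]:3*28501+1023=86526 · T[12,4]:4*145750+28501=611501 · T[12,5]:5*246730+145750=1379400 · T[12,6]:6*179487+246730=1323652 · T[12,7]:7*63987+179487=627396 · T[12,8]:8*11880+63987=159027 · T[12,9]:9*1155+11880=22275 · T[12,10]:10*55+1155=1705 · T[12,11]:11*1+55=66 · T[12,12]:12*0+1=1
B_11 = ΣS(11,k) = 1+1023+28501+145750+246730+179487+63987+11880+1155+55+1 = 678570
B_12 = ΣS(12,k) = 1+2047+86526+611501+1379400+1323652+627396+159027+22275+1705+66+1 = 4213597

678570, 4213597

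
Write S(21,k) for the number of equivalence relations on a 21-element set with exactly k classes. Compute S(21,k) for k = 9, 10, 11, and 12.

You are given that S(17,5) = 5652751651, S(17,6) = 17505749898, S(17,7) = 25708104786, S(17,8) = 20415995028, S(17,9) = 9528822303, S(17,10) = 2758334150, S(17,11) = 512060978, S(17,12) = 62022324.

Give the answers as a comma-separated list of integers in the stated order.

r18: T_18,6=6×17505749898+5652751651=110687251039; T_18,7=7×25708104786+17505749898=197462483400; T_18,8=8×20415995028+25708104786=189036065010; T_18,9=9×9528822303+20415995028=106175395755; T_18,10=10×2758334150+9528822303=37112163803; T_18,11=11×512060978+2758334150=8391004908; T_18,12=12×62022324+512060978=1256328866
r19: T_19,7=7×197462483400+110687251039=1492924634839; T_19,8=8×189036065010+197462483400=1709751003480; T_19,9=9×106175395755+189036065010=1144614626805; T_19,10=10×37112163803+106175395755=477297033785; T_19,11=11×8391004908+37112163803=129413217791; T_19,12=12×1256328866+8391004908=23466951300
r20: T_20,8=8×1709751003480+1492924634839=15170932662679; T_20,9=9×1144614626805+1709751003480=12011282644725; T_20,10=10×477297033785+1144614626805=5917584964655; T_20,11=11×129413217791+477297033785=1900842429486; T_20,12=12×23466951300+129413217791=411016633391
r21: T_21,9=9×12011282644725+15170932662679=123272476465204; T_21,10=10×5917584964655+12011282644725=71187132291275; T_21,11=11×1900842429486+5917584964655=26826851689001; T_21,12=12×411016633391+1900842429486=6833042030178
Read S(21,9) = 123272476465204, S(21,10) = 71187132291275, S(21,11) = 26826851689001, S(21,12) = 6833042030178.

123272476465204, 71187132291275, 26826851689001, 6833042030178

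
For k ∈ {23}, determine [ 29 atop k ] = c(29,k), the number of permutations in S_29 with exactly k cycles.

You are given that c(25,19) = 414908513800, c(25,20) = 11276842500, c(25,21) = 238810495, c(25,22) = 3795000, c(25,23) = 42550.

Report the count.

row 26: T[26][20]=25·11276842500+414908513800=696829576300  T[26][21]=25·238810495+11276842500=17247104875  T[26][22]=25·3795000+238810495=333685495  T[26][23]=25·42550+3795000=4858750
row 27: T[27][21]=26·17247104875+696829576300=1145254303050  T[27][22]=26·333685495+17247104875=25922927745  T[27][23]=26·4858750+333685495=460012995
row 28: T[28][22]=27·25922927745+1145254303050=1845173352165  T[28][23]=27·460012995+25922927745=38343278610
row 29: T[29][23]=28·38343278610+1845173352165=2918785153245
Read c(29,23) = 2918785153245.

2918785153245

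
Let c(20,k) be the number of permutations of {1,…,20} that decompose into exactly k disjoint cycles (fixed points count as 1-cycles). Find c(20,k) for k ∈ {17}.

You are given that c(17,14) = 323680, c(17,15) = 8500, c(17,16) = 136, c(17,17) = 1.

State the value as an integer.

r18: T_18,15=17×8500+323680=468180; T_18,16=17×136+8500=10812; T_18,17=17×1+136=153
r19: T_19,16=18×10812+468180=662796; T_19,17=18×153+10812=13566
r20: T_20,17=19×13566+662796=920550
Read c(20,17) = 920550.

920550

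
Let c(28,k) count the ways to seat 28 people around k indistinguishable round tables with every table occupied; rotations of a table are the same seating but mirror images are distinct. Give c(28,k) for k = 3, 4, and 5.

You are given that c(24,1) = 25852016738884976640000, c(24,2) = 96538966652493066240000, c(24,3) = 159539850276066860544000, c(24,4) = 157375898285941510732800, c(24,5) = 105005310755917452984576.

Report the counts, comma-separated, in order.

73689668464006010184007680000, 77226989703299075087834112000, 55278125307966865191587481600

@25  (25,1):25852016738884976640000·24+0→620448401733239439360000, (25,2):96538966652493066240000·24+25852016738884976640000→2342787216398718566400000, (25,3):159539850276066860544000·24+96538966652493066240000→3925495373278097719296000, (25,4):157375898285941510732800·24+159539850276066860544000→3936561409138663118131200, (25,5):105005310755917452984576·24+157375898285941510732800→2677503356427960382362624
@26  (26,1):620448401733239439360000·25+0→15511210043330985984000000, (26,2):2342787216398718566400000·25+620448401733239439360000→59190128811701203599360000, (26,3):3925495373278097719296000·25+2342787216398718566400000→100480171548351161548800000, (26,4):3936561409138663118131200·25+3925495373278097719296000→102339530601744675672576000, (26,5):2677503356427960382362624·25+3936561409138663118131200→70874145319837672677196800
@27  (27,2):59190128811701203599360000·26+15511210043330985984000000→1554454559147562279567360000, (27,3):100480171548351161548800000·26+59190128811701203599360000→2671674589068831403868160000, (27,4):102339530601744675672576000·26+100480171548351161548800000→2761307967193712729035776000, (27,5):70874145319837672677196800·26+102339530601744675672576000→1945067308917524165279692800
@28  (28,3):2671674589068831403868160000·27+1554454559147562279567360000→73689668464006010184007680000, (28,4):2761307967193712729035776000·27+2671674589068831403868160000→77226989703299075087834112000, (28,5):1945067308917524165279692800·27+2761307967193712729035776000→55278125307966865191587481600
Read c(28,3) = 73689668464006010184007680000, c(28,4) = 77226989703299075087834112000, c(28,5) = 55278125307966865191587481600.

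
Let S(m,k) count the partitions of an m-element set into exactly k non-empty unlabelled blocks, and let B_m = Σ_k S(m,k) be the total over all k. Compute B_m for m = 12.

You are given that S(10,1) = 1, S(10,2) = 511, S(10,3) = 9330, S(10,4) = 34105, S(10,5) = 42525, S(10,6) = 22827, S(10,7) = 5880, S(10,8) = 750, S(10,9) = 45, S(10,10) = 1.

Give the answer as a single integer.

r11: T_11,1=1×1+0=1; T_11,2=2×511+1=1023; T_11,3=3×9330+511=28501; T_11,4=4×34105+9330=145750; T_11,5=5×42525+34105=246730; T_11,6=6×22827+42525=179487; T_11,7=7×5880+22827=63987; T_11,8=8×750+5880=11880; T_11,9=9×45+750=1155; T_11,10=10×1+45=55; T_11,11=11×0+1=1
r12: T_12,1=1×1+0=1; T_12,2=2×1023+1=2047; T_12,3=3×28501+1023=86526; T_12,4=4×145750+28501=611501; T_12,5=5×246730+145750=1379400; T_12,6=6×179487+246730=1323652; T_12,7=7×63987+179487=627396; T_12,8=8×11880+63987=159027; T_12,9=9×1155+11880=22275; T_12,10=10×55+1155=1705; T_12,11=11×1+55=66; T_12,12=12×0+1=1
B_12 = ΣS(12,k) = 1+2047+86526+611501+1379400+1323652+627396+159027+22275+1705+66+1 = 4213597

4213597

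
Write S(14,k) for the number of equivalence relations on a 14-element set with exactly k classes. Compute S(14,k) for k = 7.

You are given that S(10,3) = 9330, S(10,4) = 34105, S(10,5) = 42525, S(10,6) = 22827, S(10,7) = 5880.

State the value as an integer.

[11] T[11,4]:4*34105+9330=145750 · T[11,5]:5*42525+34105=246730 · T[11,6]:6*22827+42525=179487 · T[11,7]:7*5880+22827=63987
[12] T[12,5]:5*246730+145750=1379400 · T[12,6]:6*179487+246730=1323652 · T[12,7]:7*63987+179487=627396
[13] T[13,6]:6*1323652+1379400=9321312 · T[13,7]:7*627396+1323652=5715424
[14] T[14,7]:7*5715424+9321312=49329280
Read S(14,7) = 49329280.

49329280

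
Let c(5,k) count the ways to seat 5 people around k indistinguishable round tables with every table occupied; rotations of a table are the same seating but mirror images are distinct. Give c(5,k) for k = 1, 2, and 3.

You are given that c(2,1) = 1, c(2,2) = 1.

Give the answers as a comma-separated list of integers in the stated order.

i=3: T(3,1)=0+2·1=2 | T(3,2)=1+2·1=3 | T(3,3)=1+2·0=1
i=4: T(4,1)=0+3·2=6 | T(4,2)=2+3·3=11 | T(4,3)=3+3·1=6
i=5: T(5,1)=0+4·6=24 | T(5,2)=6+4·11=50 | T(5,3)=11+4·6=35
Read c(5,1) = 24, c(5,2) = 50, c(5,3) = 35.

24, 50, 35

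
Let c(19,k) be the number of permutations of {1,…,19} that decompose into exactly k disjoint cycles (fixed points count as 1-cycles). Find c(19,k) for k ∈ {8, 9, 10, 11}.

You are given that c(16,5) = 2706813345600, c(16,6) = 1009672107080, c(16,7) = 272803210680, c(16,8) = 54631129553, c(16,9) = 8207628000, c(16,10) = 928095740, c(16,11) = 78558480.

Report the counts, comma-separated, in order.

557921681547048, 102417740732658, 14710753408923, 1661573386473

i=17: T(17,6)=2706813345600+16·1009672107080=18861567058880 | T(17,7)=1009672107080+16·272803210680=5374523477960 | T(17,8)=272803210680+16·54631129553=1146901283528 | T(17,9)=54631129553+16·8207628000=185953177553 | T(17,10)=8207628000+16·928095740=23057159840 | T(17,11)=928095740+16·78558480=2185031420
i=18: T(18,7)=18861567058880+17·5374523477960=110228466184200 | T(18,8)=5374523477960+17·1146901283528=24871845297936 | T(18,9)=1146901283528+17·185953177553=4308105301929 | T(18,10)=185953177553+17·23057159840=577924894833 | T(18,11)=23057159840+17·2185031420=60202693980
i=19: T(19,8)=110228466184200+18·24871845297936=557921681547048 | T(19,9)=24871845297936+18·4308105301929=102417740732658 | T(19,10)=4308105301929+18·577924894833=14710753408923 | T(19,11)=577924894833+18·60202693980=1661573386473
Read c(19,8) = 557921681547048, c(19,9) = 102417740732658, c(19,10) = 14710753408923, c(19,11) = 1661573386473.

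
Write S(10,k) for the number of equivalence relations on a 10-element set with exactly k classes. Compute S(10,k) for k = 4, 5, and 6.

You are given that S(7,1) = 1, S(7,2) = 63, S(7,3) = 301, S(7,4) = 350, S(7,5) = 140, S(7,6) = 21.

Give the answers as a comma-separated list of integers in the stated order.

row 8: T[8][2]=2·63+1=127  T[8][3]=3·301+63=966  T[8][4]=4·350+301=1701  T[8][5]=5·140+350=1050  T[8][6]=6·21+140=266
row 9: T[9][3]=3·966+127=3025  T[9][4]=4·1701+966=7770  T[9][5]=5·1050+1701=6951  T[9][6]=6·266+1050=2646
row 10: T[10][4]=4·7770+3025=34105  T[10][5]=5·6951+7770=42525  T[10][6]=6·2646+6951=22827
Read S(10,4) = 34105, S(10,5) = 42525, S(10,6) = 22827.

34105, 42525, 22827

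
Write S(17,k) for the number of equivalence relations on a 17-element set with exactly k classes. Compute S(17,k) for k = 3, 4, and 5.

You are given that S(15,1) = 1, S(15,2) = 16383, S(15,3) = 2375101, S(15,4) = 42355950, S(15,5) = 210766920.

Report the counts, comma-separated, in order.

r16: T_16,2=2×16383+1=32767; T_16,3=3×2375101+16383=7141686; T_16,4=4×42355950+2375101=171798901; T_16,5=5×210766920+42355950=1096190550
r17: T_17,3=3×7141686+32767=21457825; T_17,4=4×171798901+7141686=694337290; T_17,5=5×1096190550+171798901=5652751651
Read S(17,3) = 21457825, S(17,4) = 694337290, S(17,5) = 5652751651.

21457825, 694337290, 5652751651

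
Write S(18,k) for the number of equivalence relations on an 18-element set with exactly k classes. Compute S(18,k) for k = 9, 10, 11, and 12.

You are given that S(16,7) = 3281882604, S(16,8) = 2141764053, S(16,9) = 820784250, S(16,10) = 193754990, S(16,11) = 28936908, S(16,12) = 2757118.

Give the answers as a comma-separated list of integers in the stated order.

106175395755, 37112163803, 8391004908, 1256328866

r17: T_17,8=8×2141764053+3281882604=20415995028; T_17,9=9×820784250+2141764053=9528822303; T_17,10=10×193754990+820784250=2758334150; T_17,11=11×28936908+193754990=512060978; T_17,12=12×2757118+28936908=62022324
r18: T_18,9=9×9528822303+20415995028=106175395755; T_18,10=10×2758334150+9528822303=37112163803; T_18,11=11×512060978+2758334150=8391004908; T_18,12=12×62022324+512060978=1256328866
Read S(18,9) = 106175395755, S(18,10) = 37112163803, S(18,11) = 8391004908, S(18,12) = 1256328866.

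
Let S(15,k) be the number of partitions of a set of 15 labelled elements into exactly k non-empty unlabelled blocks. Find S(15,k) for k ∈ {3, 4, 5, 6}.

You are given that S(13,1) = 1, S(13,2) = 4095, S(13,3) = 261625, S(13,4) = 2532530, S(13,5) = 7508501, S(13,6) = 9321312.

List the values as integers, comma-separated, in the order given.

2375101, 42355950, 210766920, 420693273

row 14: T[14][2]=2·4095+1=8191  T[14][3]=3·261625+4095=788970  T[14][4]=4·2532530+261625=10391745  T[14][5]=5·7508501+2532530=40075035  T[14][6]=6·9321312+7508501=63436373
row 15: T[15][3]=3·788970+8191=2375101  T[15][4]=4·10391745+788970=42355950  T[15][5]=5·40075035+10391745=210766920  T[15][6]=6·63436373+40075035=420693273
Read S(15,3) = 2375101, S(15,4) = 42355950, S(15,5) = 210766920, S(15,6) = 420693273.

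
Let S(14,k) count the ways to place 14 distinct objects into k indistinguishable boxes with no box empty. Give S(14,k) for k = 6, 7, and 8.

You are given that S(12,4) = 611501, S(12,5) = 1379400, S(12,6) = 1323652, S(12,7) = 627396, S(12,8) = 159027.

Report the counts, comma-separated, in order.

r13: T_13,5=5×1379400+611501=7508501; T_13,6=6×1323652+1379400=9321312; T_13,7=7×627396+1323652=5715424; T_13,8=8×159027+627396=1899612
r14: T_14,6=6×9321312+7508501=63436373; T_14,7=7×5715424+9321312=49329280; T_14,8=8×1899612+5715424=20912320
Read S(14,6) = 63436373, S(14,7) = 49329280, S(14,8) = 20912320.

63436373, 49329280, 20912320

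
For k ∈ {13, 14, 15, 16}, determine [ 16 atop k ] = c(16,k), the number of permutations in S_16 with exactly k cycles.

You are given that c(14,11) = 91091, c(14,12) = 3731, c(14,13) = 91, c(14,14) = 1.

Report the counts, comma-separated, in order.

row 15: T[15][12]=14·3731+91091=143325  T[15][13]=14·91+3731=5005  T[15][14]=14·1+91=105  T[15][15]=14·0+1=1
row 16: T[16][13]=15·5005+143325=218400  T[16][14]=15·105+5005=6580  T[16][15]=15·1+105=120  T[16][16]=15·0+1=1
Read c(16,13) = 218400, c(16,14) = 6580, c(16,15) = 120, c(16,16) = 1.

218400, 6580, 120, 1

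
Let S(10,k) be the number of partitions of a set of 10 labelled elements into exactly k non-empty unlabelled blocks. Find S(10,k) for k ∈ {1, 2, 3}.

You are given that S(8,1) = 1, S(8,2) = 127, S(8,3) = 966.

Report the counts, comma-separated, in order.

r9: T_9,1=1×1+0=1; T_9,2=2×127+1=255; T_9,3=3×966+127=3025
r10: T_10,1=1×1+0=1; T_10,2=2×255+1=511; T_10,3=3×3025+255=9330
Read S(10,1) = 1, S(10,2) = 511, S(10,3) = 9330.

1, 511, 9330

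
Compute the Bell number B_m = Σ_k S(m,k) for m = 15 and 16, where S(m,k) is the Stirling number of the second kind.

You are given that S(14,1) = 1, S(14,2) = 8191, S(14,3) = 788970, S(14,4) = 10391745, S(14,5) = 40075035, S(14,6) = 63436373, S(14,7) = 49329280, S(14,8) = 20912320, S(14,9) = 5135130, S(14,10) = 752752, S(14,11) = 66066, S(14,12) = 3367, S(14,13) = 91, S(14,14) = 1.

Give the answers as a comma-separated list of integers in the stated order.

1382958545, 10480142147

i=15: T(15,1)=0+1·1=1 | T(15,2)=1+2·8191=16383 | T(15,3)=8191+3·788970=2375101 | T(15,4)=788970+4·10391745=42355950 | T(15,5)=10391745+5·40075035=210766920 | T(15,6)=40075035+6·63436373=420693273 | T(15,7)=63436373+7·49329280=408741333 | T(15,8)=49329280+8·20912320=216627840 | T(15,9)=20912320+9·5135130=67128490 | T(15,10)=5135130+10·752752=12662650 | T(15,11)=752752+11·66066=1479478 | T(15,12)=66066+12·3367=106470 | T(15,13)=3367+13·91=4550 | T(15,14)=91+14·1=105 | T(15,15)=1+15·0=1
i=16: T(16,1)=0+1·1=1 | T(16,2)=1+2·16383=32767 | T(16,3)=16383+3·2375101=7141686 | T(16,4)=2375101+4·42355950=171798901 | T(16,5)=42355950+5·210766920=1096190550 | T(16,6)=210766920+6·420693273=2734926558 | T(16,7)=420693273+7·408741333=3281882604 | T(16,8)=408741333+8·216627840=2141764053 | T(16,9)=216627840+9·67128490=820784250 | T(16,10)=67128490+10·12662650=193754990 | T(16,11)=12662650+11·1479478=28936908 | T(16,12)=1479478+12·106470=2757118 | T(16,13)=106470+13·4550=165620 | T(16,14)=4550+14·105=6020 | T(16,15)=105+15·1=120 | T(16,16)=1+16·0=1
B_15 = ΣS(15,k) = 1+16383+2375101+42355950+210766920+420693273+408741333+216627840+67128490+12662650+1479478+106470+4550+105+1 = 1382958545
B_16 = ΣS(16,k) = 1+32767+7141686+171798901+1096190550+2734926558+3281882604+2141764053+820784250+193754990+28936908+2757118+165620+6020+120+1 = 10480142147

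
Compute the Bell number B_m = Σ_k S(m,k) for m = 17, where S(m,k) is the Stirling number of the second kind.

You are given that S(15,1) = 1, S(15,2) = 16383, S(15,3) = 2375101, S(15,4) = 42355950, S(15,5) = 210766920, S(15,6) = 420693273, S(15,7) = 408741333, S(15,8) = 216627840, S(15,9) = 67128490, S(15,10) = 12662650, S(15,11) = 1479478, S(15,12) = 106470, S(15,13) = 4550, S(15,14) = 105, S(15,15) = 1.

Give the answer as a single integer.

i=16: T(16,1)=0+1·1=1 | T(16,2)=1+2·16383=32767 | T(16,3)=16383+3·2375101=7141686 | T(16,4)=2375101+4·42355950=171798901 | T(16,5)=42355950+5·210766920=1096190550 | T(16,6)=210766920+6·420693273=2734926558 | T(16,7)=420693273+7·408741333=3281882604 | T(16,8)=408741333+8·216627840=2141764053 | T(16,9)=216627840+9·67128490=820784250 | T(16,10)=67128490+10·12662650=193754990 | T(16,11)=12662650+11·1479478=28936908 | T(16,12)=1479478+12·106470=2757118 | T(16,13)=106470+13·4550=165620 | T(16,14)=4550+14·105=6020 | T(16,15)=105+15·1=120 | T(16,16)=1+16·0=1
i=17: T(17,1)=0+1·1=1 | T(17,2)=1+2·32767=65535 | T(17,3)=32767+3·7141686=21457825 | T(17,4)=7141686+4·171798901=694337290 | T(17,5)=171798901+5·1096190550=5652751651 | T(17,6)=1096190550+6·2734926558=17505749898 | T(17,7)=2734926558+7·3281882604=25708104786 | T(17,8)=3281882604+8·2141764053=20415995028 | T(17,9)=2141764053+9·820784250=9528822303 | T(17,10)=820784250+10·193754990=2758334150 | T(17,11)=193754990+11·28936908=512060978 | T(17,12)=28936908+12·2757118=62022324 | T(17,13)=2757118+13·165620=4910178 | T(17,14)=165620+14·6020=249900 | T(17,15)=6020+15·120=7820 | T(17,16)=120+16·1=136 | T(17,17)=1+17·0=1
B_17 = ΣS(17,k) = 1+65535+21457825+694337290+5652751651+17505749898+25708104786+20415995028+9528822303+2758334150+512060978+62022324+4910178+249900+7820+136+1 = 82864869804

82864869804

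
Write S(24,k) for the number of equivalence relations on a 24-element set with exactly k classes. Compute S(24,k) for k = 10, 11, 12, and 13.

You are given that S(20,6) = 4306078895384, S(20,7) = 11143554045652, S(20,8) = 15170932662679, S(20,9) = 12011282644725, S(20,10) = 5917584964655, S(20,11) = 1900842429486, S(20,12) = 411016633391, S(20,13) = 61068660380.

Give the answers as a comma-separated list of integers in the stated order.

108254081784931500, 63100165695775560, 24930204590758260, 6888836057922000

row 21: T[21][7]=7·11143554045652+4306078895384=82310957214948  T[21][8]=8·15170932662679+11143554045652=132511015347084  T[21][9]=9·12011282644725+15170932662679=123272476465204  T[21][10]=10·5917584964655+12011282644725=71187132291275  T[21][11]=11·1900842429486+5917584964655=26826851689001  T[21][12]=12·411016633391+1900842429486=6833042030178  T[21][13]=13·61068660380+411016633391=1204909218331
row 22: T[22][8]=8·132511015347084+82310957214948=1142399079991620  T[22][9]=9·123272476465204+132511015347084=1241963303533920  T[22][10]=10·71187132291275+123272476465204=835143799377954  T[22][11]=11·26826851689001+71187132291275=366282500870286  T[22][12]=12·6833042030178+26826851689001=108823356051137  T[22][13]=13·1204909218331+6833042030178=22496861868481
row 23: T[23][9]=9·1241963303533920+1142399079991620=12320068811796900  T[23][10]=10·835143799377954+1241963303533920=9593401297313460  T[23][11]=11·366282500870286+835143799377954=4864251308951100  T[23][12]=12·108823356051137+366282500870286=1672162773483930  T[23][13]=13·22496861868481+108823356051137=401282560341390
row 24: T[24][10]=10·9593401297313460+12320068811796900=108254081784931500  T[24][11]=11·4864251308951100+9593401297313460=63100165695775560  T[24][12]=12·1672162773483930+4864251308951100=24930204590758260  T[24][13]=13·401282560341390+1672162773483930=6888836057922000
Read S(24,10) = 108254081784931500, S(24,11) = 63100165695775560, S(24,12) = 24930204590758260, S(24,13) = 6888836057922000.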